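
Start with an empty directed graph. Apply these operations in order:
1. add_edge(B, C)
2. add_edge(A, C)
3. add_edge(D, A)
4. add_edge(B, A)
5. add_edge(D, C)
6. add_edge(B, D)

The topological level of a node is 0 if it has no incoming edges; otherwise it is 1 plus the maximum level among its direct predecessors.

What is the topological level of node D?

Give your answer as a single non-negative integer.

Op 1: add_edge(B, C). Edges now: 1
Op 2: add_edge(A, C). Edges now: 2
Op 3: add_edge(D, A). Edges now: 3
Op 4: add_edge(B, A). Edges now: 4
Op 5: add_edge(D, C). Edges now: 5
Op 6: add_edge(B, D). Edges now: 6
Compute levels (Kahn BFS):
  sources (in-degree 0): B
  process B: level=0
    B->A: in-degree(A)=1, level(A)>=1
    B->C: in-degree(C)=2, level(C)>=1
    B->D: in-degree(D)=0, level(D)=1, enqueue
  process D: level=1
    D->A: in-degree(A)=0, level(A)=2, enqueue
    D->C: in-degree(C)=1, level(C)>=2
  process A: level=2
    A->C: in-degree(C)=0, level(C)=3, enqueue
  process C: level=3
All levels: A:2, B:0, C:3, D:1
level(D) = 1

Answer: 1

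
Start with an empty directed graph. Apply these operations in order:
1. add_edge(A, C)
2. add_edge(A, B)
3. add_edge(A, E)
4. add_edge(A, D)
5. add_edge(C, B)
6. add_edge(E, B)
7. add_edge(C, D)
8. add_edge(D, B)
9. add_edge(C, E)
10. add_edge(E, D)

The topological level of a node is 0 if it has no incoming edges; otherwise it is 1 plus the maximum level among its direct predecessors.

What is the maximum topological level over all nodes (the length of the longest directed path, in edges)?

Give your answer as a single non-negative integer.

Answer: 4

Derivation:
Op 1: add_edge(A, C). Edges now: 1
Op 2: add_edge(A, B). Edges now: 2
Op 3: add_edge(A, E). Edges now: 3
Op 4: add_edge(A, D). Edges now: 4
Op 5: add_edge(C, B). Edges now: 5
Op 6: add_edge(E, B). Edges now: 6
Op 7: add_edge(C, D). Edges now: 7
Op 8: add_edge(D, B). Edges now: 8
Op 9: add_edge(C, E). Edges now: 9
Op 10: add_edge(E, D). Edges now: 10
Compute levels (Kahn BFS):
  sources (in-degree 0): A
  process A: level=0
    A->B: in-degree(B)=3, level(B)>=1
    A->C: in-degree(C)=0, level(C)=1, enqueue
    A->D: in-degree(D)=2, level(D)>=1
    A->E: in-degree(E)=1, level(E)>=1
  process C: level=1
    C->B: in-degree(B)=2, level(B)>=2
    C->D: in-degree(D)=1, level(D)>=2
    C->E: in-degree(E)=0, level(E)=2, enqueue
  process E: level=2
    E->B: in-degree(B)=1, level(B)>=3
    E->D: in-degree(D)=0, level(D)=3, enqueue
  process D: level=3
    D->B: in-degree(B)=0, level(B)=4, enqueue
  process B: level=4
All levels: A:0, B:4, C:1, D:3, E:2
max level = 4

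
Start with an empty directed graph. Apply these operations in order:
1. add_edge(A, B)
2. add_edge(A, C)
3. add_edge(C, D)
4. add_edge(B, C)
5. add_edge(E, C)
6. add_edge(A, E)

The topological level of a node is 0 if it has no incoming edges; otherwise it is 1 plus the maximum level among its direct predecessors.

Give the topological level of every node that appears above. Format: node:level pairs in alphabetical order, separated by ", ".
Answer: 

Answer: A:0, B:1, C:2, D:3, E:1

Derivation:
Op 1: add_edge(A, B). Edges now: 1
Op 2: add_edge(A, C). Edges now: 2
Op 3: add_edge(C, D). Edges now: 3
Op 4: add_edge(B, C). Edges now: 4
Op 5: add_edge(E, C). Edges now: 5
Op 6: add_edge(A, E). Edges now: 6
Compute levels (Kahn BFS):
  sources (in-degree 0): A
  process A: level=0
    A->B: in-degree(B)=0, level(B)=1, enqueue
    A->C: in-degree(C)=2, level(C)>=1
    A->E: in-degree(E)=0, level(E)=1, enqueue
  process B: level=1
    B->C: in-degree(C)=1, level(C)>=2
  process E: level=1
    E->C: in-degree(C)=0, level(C)=2, enqueue
  process C: level=2
    C->D: in-degree(D)=0, level(D)=3, enqueue
  process D: level=3
All levels: A:0, B:1, C:2, D:3, E:1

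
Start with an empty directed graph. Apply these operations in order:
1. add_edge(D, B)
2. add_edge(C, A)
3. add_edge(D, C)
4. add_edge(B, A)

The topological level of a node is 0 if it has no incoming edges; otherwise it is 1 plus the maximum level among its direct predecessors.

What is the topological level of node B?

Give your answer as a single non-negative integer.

Op 1: add_edge(D, B). Edges now: 1
Op 2: add_edge(C, A). Edges now: 2
Op 3: add_edge(D, C). Edges now: 3
Op 4: add_edge(B, A). Edges now: 4
Compute levels (Kahn BFS):
  sources (in-degree 0): D
  process D: level=0
    D->B: in-degree(B)=0, level(B)=1, enqueue
    D->C: in-degree(C)=0, level(C)=1, enqueue
  process B: level=1
    B->A: in-degree(A)=1, level(A)>=2
  process C: level=1
    C->A: in-degree(A)=0, level(A)=2, enqueue
  process A: level=2
All levels: A:2, B:1, C:1, D:0
level(B) = 1

Answer: 1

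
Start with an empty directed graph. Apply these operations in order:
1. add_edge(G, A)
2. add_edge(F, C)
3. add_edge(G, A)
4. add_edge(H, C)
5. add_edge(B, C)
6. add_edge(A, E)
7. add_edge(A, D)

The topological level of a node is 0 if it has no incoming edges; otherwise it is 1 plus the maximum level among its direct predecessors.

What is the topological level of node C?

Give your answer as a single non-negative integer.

Op 1: add_edge(G, A). Edges now: 1
Op 2: add_edge(F, C). Edges now: 2
Op 3: add_edge(G, A) (duplicate, no change). Edges now: 2
Op 4: add_edge(H, C). Edges now: 3
Op 5: add_edge(B, C). Edges now: 4
Op 6: add_edge(A, E). Edges now: 5
Op 7: add_edge(A, D). Edges now: 6
Compute levels (Kahn BFS):
  sources (in-degree 0): B, F, G, H
  process B: level=0
    B->C: in-degree(C)=2, level(C)>=1
  process F: level=0
    F->C: in-degree(C)=1, level(C)>=1
  process G: level=0
    G->A: in-degree(A)=0, level(A)=1, enqueue
  process H: level=0
    H->C: in-degree(C)=0, level(C)=1, enqueue
  process A: level=1
    A->D: in-degree(D)=0, level(D)=2, enqueue
    A->E: in-degree(E)=0, level(E)=2, enqueue
  process C: level=1
  process D: level=2
  process E: level=2
All levels: A:1, B:0, C:1, D:2, E:2, F:0, G:0, H:0
level(C) = 1

Answer: 1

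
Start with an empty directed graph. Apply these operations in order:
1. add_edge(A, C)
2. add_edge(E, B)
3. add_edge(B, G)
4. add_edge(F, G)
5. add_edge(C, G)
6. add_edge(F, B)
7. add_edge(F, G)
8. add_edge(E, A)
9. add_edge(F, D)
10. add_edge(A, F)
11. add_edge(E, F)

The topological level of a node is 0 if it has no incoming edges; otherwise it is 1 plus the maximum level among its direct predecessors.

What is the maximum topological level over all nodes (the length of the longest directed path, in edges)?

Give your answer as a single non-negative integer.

Answer: 4

Derivation:
Op 1: add_edge(A, C). Edges now: 1
Op 2: add_edge(E, B). Edges now: 2
Op 3: add_edge(B, G). Edges now: 3
Op 4: add_edge(F, G). Edges now: 4
Op 5: add_edge(C, G). Edges now: 5
Op 6: add_edge(F, B). Edges now: 6
Op 7: add_edge(F, G) (duplicate, no change). Edges now: 6
Op 8: add_edge(E, A). Edges now: 7
Op 9: add_edge(F, D). Edges now: 8
Op 10: add_edge(A, F). Edges now: 9
Op 11: add_edge(E, F). Edges now: 10
Compute levels (Kahn BFS):
  sources (in-degree 0): E
  process E: level=0
    E->A: in-degree(A)=0, level(A)=1, enqueue
    E->B: in-degree(B)=1, level(B)>=1
    E->F: in-degree(F)=1, level(F)>=1
  process A: level=1
    A->C: in-degree(C)=0, level(C)=2, enqueue
    A->F: in-degree(F)=0, level(F)=2, enqueue
  process C: level=2
    C->G: in-degree(G)=2, level(G)>=3
  process F: level=2
    F->B: in-degree(B)=0, level(B)=3, enqueue
    F->D: in-degree(D)=0, level(D)=3, enqueue
    F->G: in-degree(G)=1, level(G)>=3
  process B: level=3
    B->G: in-degree(G)=0, level(G)=4, enqueue
  process D: level=3
  process G: level=4
All levels: A:1, B:3, C:2, D:3, E:0, F:2, G:4
max level = 4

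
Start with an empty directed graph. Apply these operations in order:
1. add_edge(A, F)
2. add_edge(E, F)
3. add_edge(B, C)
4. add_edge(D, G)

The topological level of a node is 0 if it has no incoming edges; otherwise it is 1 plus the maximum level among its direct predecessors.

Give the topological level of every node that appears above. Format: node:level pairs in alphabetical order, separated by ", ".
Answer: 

Op 1: add_edge(A, F). Edges now: 1
Op 2: add_edge(E, F). Edges now: 2
Op 3: add_edge(B, C). Edges now: 3
Op 4: add_edge(D, G). Edges now: 4
Compute levels (Kahn BFS):
  sources (in-degree 0): A, B, D, E
  process A: level=0
    A->F: in-degree(F)=1, level(F)>=1
  process B: level=0
    B->C: in-degree(C)=0, level(C)=1, enqueue
  process D: level=0
    D->G: in-degree(G)=0, level(G)=1, enqueue
  process E: level=0
    E->F: in-degree(F)=0, level(F)=1, enqueue
  process C: level=1
  process G: level=1
  process F: level=1
All levels: A:0, B:0, C:1, D:0, E:0, F:1, G:1

Answer: A:0, B:0, C:1, D:0, E:0, F:1, G:1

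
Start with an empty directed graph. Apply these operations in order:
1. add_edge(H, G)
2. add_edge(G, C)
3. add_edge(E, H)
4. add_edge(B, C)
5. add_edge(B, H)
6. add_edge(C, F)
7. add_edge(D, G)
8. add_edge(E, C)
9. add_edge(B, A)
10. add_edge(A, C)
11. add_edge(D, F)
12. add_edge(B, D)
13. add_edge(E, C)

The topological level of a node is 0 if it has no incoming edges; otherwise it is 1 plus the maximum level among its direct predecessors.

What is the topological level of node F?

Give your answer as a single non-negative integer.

Op 1: add_edge(H, G). Edges now: 1
Op 2: add_edge(G, C). Edges now: 2
Op 3: add_edge(E, H). Edges now: 3
Op 4: add_edge(B, C). Edges now: 4
Op 5: add_edge(B, H). Edges now: 5
Op 6: add_edge(C, F). Edges now: 6
Op 7: add_edge(D, G). Edges now: 7
Op 8: add_edge(E, C). Edges now: 8
Op 9: add_edge(B, A). Edges now: 9
Op 10: add_edge(A, C). Edges now: 10
Op 11: add_edge(D, F). Edges now: 11
Op 12: add_edge(B, D). Edges now: 12
Op 13: add_edge(E, C) (duplicate, no change). Edges now: 12
Compute levels (Kahn BFS):
  sources (in-degree 0): B, E
  process B: level=0
    B->A: in-degree(A)=0, level(A)=1, enqueue
    B->C: in-degree(C)=3, level(C)>=1
    B->D: in-degree(D)=0, level(D)=1, enqueue
    B->H: in-degree(H)=1, level(H)>=1
  process E: level=0
    E->C: in-degree(C)=2, level(C)>=1
    E->H: in-degree(H)=0, level(H)=1, enqueue
  process A: level=1
    A->C: in-degree(C)=1, level(C)>=2
  process D: level=1
    D->F: in-degree(F)=1, level(F)>=2
    D->G: in-degree(G)=1, level(G)>=2
  process H: level=1
    H->G: in-degree(G)=0, level(G)=2, enqueue
  process G: level=2
    G->C: in-degree(C)=0, level(C)=3, enqueue
  process C: level=3
    C->F: in-degree(F)=0, level(F)=4, enqueue
  process F: level=4
All levels: A:1, B:0, C:3, D:1, E:0, F:4, G:2, H:1
level(F) = 4

Answer: 4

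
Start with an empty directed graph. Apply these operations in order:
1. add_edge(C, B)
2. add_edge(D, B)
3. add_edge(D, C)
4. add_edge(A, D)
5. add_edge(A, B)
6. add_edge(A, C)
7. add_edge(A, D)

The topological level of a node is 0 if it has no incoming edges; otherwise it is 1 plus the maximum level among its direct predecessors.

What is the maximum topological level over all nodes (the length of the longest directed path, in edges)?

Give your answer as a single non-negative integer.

Op 1: add_edge(C, B). Edges now: 1
Op 2: add_edge(D, B). Edges now: 2
Op 3: add_edge(D, C). Edges now: 3
Op 4: add_edge(A, D). Edges now: 4
Op 5: add_edge(A, B). Edges now: 5
Op 6: add_edge(A, C). Edges now: 6
Op 7: add_edge(A, D) (duplicate, no change). Edges now: 6
Compute levels (Kahn BFS):
  sources (in-degree 0): A
  process A: level=0
    A->B: in-degree(B)=2, level(B)>=1
    A->C: in-degree(C)=1, level(C)>=1
    A->D: in-degree(D)=0, level(D)=1, enqueue
  process D: level=1
    D->B: in-degree(B)=1, level(B)>=2
    D->C: in-degree(C)=0, level(C)=2, enqueue
  process C: level=2
    C->B: in-degree(B)=0, level(B)=3, enqueue
  process B: level=3
All levels: A:0, B:3, C:2, D:1
max level = 3

Answer: 3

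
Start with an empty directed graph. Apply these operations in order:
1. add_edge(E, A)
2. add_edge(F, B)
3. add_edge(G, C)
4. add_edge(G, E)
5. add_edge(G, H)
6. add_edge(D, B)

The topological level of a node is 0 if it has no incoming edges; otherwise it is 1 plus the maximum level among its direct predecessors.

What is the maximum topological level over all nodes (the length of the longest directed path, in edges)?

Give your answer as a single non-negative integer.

Op 1: add_edge(E, A). Edges now: 1
Op 2: add_edge(F, B). Edges now: 2
Op 3: add_edge(G, C). Edges now: 3
Op 4: add_edge(G, E). Edges now: 4
Op 5: add_edge(G, H). Edges now: 5
Op 6: add_edge(D, B). Edges now: 6
Compute levels (Kahn BFS):
  sources (in-degree 0): D, F, G
  process D: level=0
    D->B: in-degree(B)=1, level(B)>=1
  process F: level=0
    F->B: in-degree(B)=0, level(B)=1, enqueue
  process G: level=0
    G->C: in-degree(C)=0, level(C)=1, enqueue
    G->E: in-degree(E)=0, level(E)=1, enqueue
    G->H: in-degree(H)=0, level(H)=1, enqueue
  process B: level=1
  process C: level=1
  process E: level=1
    E->A: in-degree(A)=0, level(A)=2, enqueue
  process H: level=1
  process A: level=2
All levels: A:2, B:1, C:1, D:0, E:1, F:0, G:0, H:1
max level = 2

Answer: 2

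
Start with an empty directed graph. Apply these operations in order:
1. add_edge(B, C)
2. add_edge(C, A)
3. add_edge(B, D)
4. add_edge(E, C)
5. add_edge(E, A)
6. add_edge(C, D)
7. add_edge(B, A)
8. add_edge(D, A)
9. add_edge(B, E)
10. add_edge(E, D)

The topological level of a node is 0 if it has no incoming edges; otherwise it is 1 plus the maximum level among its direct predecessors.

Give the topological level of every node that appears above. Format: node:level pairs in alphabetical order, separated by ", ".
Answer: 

Answer: A:4, B:0, C:2, D:3, E:1

Derivation:
Op 1: add_edge(B, C). Edges now: 1
Op 2: add_edge(C, A). Edges now: 2
Op 3: add_edge(B, D). Edges now: 3
Op 4: add_edge(E, C). Edges now: 4
Op 5: add_edge(E, A). Edges now: 5
Op 6: add_edge(C, D). Edges now: 6
Op 7: add_edge(B, A). Edges now: 7
Op 8: add_edge(D, A). Edges now: 8
Op 9: add_edge(B, E). Edges now: 9
Op 10: add_edge(E, D). Edges now: 10
Compute levels (Kahn BFS):
  sources (in-degree 0): B
  process B: level=0
    B->A: in-degree(A)=3, level(A)>=1
    B->C: in-degree(C)=1, level(C)>=1
    B->D: in-degree(D)=2, level(D)>=1
    B->E: in-degree(E)=0, level(E)=1, enqueue
  process E: level=1
    E->A: in-degree(A)=2, level(A)>=2
    E->C: in-degree(C)=0, level(C)=2, enqueue
    E->D: in-degree(D)=1, level(D)>=2
  process C: level=2
    C->A: in-degree(A)=1, level(A)>=3
    C->D: in-degree(D)=0, level(D)=3, enqueue
  process D: level=3
    D->A: in-degree(A)=0, level(A)=4, enqueue
  process A: level=4
All levels: A:4, B:0, C:2, D:3, E:1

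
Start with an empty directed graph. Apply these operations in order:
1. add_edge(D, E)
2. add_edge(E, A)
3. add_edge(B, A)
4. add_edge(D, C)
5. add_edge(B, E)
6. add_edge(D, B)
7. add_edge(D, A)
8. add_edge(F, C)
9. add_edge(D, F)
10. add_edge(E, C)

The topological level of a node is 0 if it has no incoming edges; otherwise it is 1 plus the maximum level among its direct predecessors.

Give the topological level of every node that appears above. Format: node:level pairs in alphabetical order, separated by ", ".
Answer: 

Answer: A:3, B:1, C:3, D:0, E:2, F:1

Derivation:
Op 1: add_edge(D, E). Edges now: 1
Op 2: add_edge(E, A). Edges now: 2
Op 3: add_edge(B, A). Edges now: 3
Op 4: add_edge(D, C). Edges now: 4
Op 5: add_edge(B, E). Edges now: 5
Op 6: add_edge(D, B). Edges now: 6
Op 7: add_edge(D, A). Edges now: 7
Op 8: add_edge(F, C). Edges now: 8
Op 9: add_edge(D, F). Edges now: 9
Op 10: add_edge(E, C). Edges now: 10
Compute levels (Kahn BFS):
  sources (in-degree 0): D
  process D: level=0
    D->A: in-degree(A)=2, level(A)>=1
    D->B: in-degree(B)=0, level(B)=1, enqueue
    D->C: in-degree(C)=2, level(C)>=1
    D->E: in-degree(E)=1, level(E)>=1
    D->F: in-degree(F)=0, level(F)=1, enqueue
  process B: level=1
    B->A: in-degree(A)=1, level(A)>=2
    B->E: in-degree(E)=0, level(E)=2, enqueue
  process F: level=1
    F->C: in-degree(C)=1, level(C)>=2
  process E: level=2
    E->A: in-degree(A)=0, level(A)=3, enqueue
    E->C: in-degree(C)=0, level(C)=3, enqueue
  process A: level=3
  process C: level=3
All levels: A:3, B:1, C:3, D:0, E:2, F:1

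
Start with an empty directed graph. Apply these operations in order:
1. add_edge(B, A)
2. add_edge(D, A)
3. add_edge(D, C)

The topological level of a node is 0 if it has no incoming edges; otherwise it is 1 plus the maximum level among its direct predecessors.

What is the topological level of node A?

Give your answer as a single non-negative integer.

Answer: 1

Derivation:
Op 1: add_edge(B, A). Edges now: 1
Op 2: add_edge(D, A). Edges now: 2
Op 3: add_edge(D, C). Edges now: 3
Compute levels (Kahn BFS):
  sources (in-degree 0): B, D
  process B: level=0
    B->A: in-degree(A)=1, level(A)>=1
  process D: level=0
    D->A: in-degree(A)=0, level(A)=1, enqueue
    D->C: in-degree(C)=0, level(C)=1, enqueue
  process A: level=1
  process C: level=1
All levels: A:1, B:0, C:1, D:0
level(A) = 1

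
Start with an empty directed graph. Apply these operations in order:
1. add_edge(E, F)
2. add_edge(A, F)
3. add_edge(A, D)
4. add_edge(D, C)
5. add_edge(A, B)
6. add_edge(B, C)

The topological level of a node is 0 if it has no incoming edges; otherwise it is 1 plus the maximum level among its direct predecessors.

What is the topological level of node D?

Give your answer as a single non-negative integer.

Op 1: add_edge(E, F). Edges now: 1
Op 2: add_edge(A, F). Edges now: 2
Op 3: add_edge(A, D). Edges now: 3
Op 4: add_edge(D, C). Edges now: 4
Op 5: add_edge(A, B). Edges now: 5
Op 6: add_edge(B, C). Edges now: 6
Compute levels (Kahn BFS):
  sources (in-degree 0): A, E
  process A: level=0
    A->B: in-degree(B)=0, level(B)=1, enqueue
    A->D: in-degree(D)=0, level(D)=1, enqueue
    A->F: in-degree(F)=1, level(F)>=1
  process E: level=0
    E->F: in-degree(F)=0, level(F)=1, enqueue
  process B: level=1
    B->C: in-degree(C)=1, level(C)>=2
  process D: level=1
    D->C: in-degree(C)=0, level(C)=2, enqueue
  process F: level=1
  process C: level=2
All levels: A:0, B:1, C:2, D:1, E:0, F:1
level(D) = 1

Answer: 1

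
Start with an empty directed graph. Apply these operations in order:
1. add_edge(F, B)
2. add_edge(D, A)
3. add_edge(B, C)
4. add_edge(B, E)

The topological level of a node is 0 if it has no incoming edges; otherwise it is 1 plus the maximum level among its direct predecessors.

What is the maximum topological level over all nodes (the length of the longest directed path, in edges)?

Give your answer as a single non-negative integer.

Answer: 2

Derivation:
Op 1: add_edge(F, B). Edges now: 1
Op 2: add_edge(D, A). Edges now: 2
Op 3: add_edge(B, C). Edges now: 3
Op 4: add_edge(B, E). Edges now: 4
Compute levels (Kahn BFS):
  sources (in-degree 0): D, F
  process D: level=0
    D->A: in-degree(A)=0, level(A)=1, enqueue
  process F: level=0
    F->B: in-degree(B)=0, level(B)=1, enqueue
  process A: level=1
  process B: level=1
    B->C: in-degree(C)=0, level(C)=2, enqueue
    B->E: in-degree(E)=0, level(E)=2, enqueue
  process C: level=2
  process E: level=2
All levels: A:1, B:1, C:2, D:0, E:2, F:0
max level = 2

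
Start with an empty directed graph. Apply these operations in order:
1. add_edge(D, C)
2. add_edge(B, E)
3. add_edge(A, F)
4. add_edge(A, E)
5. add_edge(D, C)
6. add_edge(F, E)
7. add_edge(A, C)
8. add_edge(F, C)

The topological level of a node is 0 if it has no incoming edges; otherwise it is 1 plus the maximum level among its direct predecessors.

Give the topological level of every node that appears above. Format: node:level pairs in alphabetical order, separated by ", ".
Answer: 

Op 1: add_edge(D, C). Edges now: 1
Op 2: add_edge(B, E). Edges now: 2
Op 3: add_edge(A, F). Edges now: 3
Op 4: add_edge(A, E). Edges now: 4
Op 5: add_edge(D, C) (duplicate, no change). Edges now: 4
Op 6: add_edge(F, E). Edges now: 5
Op 7: add_edge(A, C). Edges now: 6
Op 8: add_edge(F, C). Edges now: 7
Compute levels (Kahn BFS):
  sources (in-degree 0): A, B, D
  process A: level=0
    A->C: in-degree(C)=2, level(C)>=1
    A->E: in-degree(E)=2, level(E)>=1
    A->F: in-degree(F)=0, level(F)=1, enqueue
  process B: level=0
    B->E: in-degree(E)=1, level(E)>=1
  process D: level=0
    D->C: in-degree(C)=1, level(C)>=1
  process F: level=1
    F->C: in-degree(C)=0, level(C)=2, enqueue
    F->E: in-degree(E)=0, level(E)=2, enqueue
  process C: level=2
  process E: level=2
All levels: A:0, B:0, C:2, D:0, E:2, F:1

Answer: A:0, B:0, C:2, D:0, E:2, F:1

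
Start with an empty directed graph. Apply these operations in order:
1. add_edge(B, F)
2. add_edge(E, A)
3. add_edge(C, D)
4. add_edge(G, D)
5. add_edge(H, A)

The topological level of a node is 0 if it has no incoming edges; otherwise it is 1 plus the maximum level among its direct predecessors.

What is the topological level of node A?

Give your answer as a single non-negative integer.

Answer: 1

Derivation:
Op 1: add_edge(B, F). Edges now: 1
Op 2: add_edge(E, A). Edges now: 2
Op 3: add_edge(C, D). Edges now: 3
Op 4: add_edge(G, D). Edges now: 4
Op 5: add_edge(H, A). Edges now: 5
Compute levels (Kahn BFS):
  sources (in-degree 0): B, C, E, G, H
  process B: level=0
    B->F: in-degree(F)=0, level(F)=1, enqueue
  process C: level=0
    C->D: in-degree(D)=1, level(D)>=1
  process E: level=0
    E->A: in-degree(A)=1, level(A)>=1
  process G: level=0
    G->D: in-degree(D)=0, level(D)=1, enqueue
  process H: level=0
    H->A: in-degree(A)=0, level(A)=1, enqueue
  process F: level=1
  process D: level=1
  process A: level=1
All levels: A:1, B:0, C:0, D:1, E:0, F:1, G:0, H:0
level(A) = 1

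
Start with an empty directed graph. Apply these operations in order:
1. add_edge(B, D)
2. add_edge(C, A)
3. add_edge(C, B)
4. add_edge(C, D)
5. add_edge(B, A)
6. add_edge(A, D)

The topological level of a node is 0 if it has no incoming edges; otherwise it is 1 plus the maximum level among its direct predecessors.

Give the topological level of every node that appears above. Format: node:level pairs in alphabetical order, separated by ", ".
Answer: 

Op 1: add_edge(B, D). Edges now: 1
Op 2: add_edge(C, A). Edges now: 2
Op 3: add_edge(C, B). Edges now: 3
Op 4: add_edge(C, D). Edges now: 4
Op 5: add_edge(B, A). Edges now: 5
Op 6: add_edge(A, D). Edges now: 6
Compute levels (Kahn BFS):
  sources (in-degree 0): C
  process C: level=0
    C->A: in-degree(A)=1, level(A)>=1
    C->B: in-degree(B)=0, level(B)=1, enqueue
    C->D: in-degree(D)=2, level(D)>=1
  process B: level=1
    B->A: in-degree(A)=0, level(A)=2, enqueue
    B->D: in-degree(D)=1, level(D)>=2
  process A: level=2
    A->D: in-degree(D)=0, level(D)=3, enqueue
  process D: level=3
All levels: A:2, B:1, C:0, D:3

Answer: A:2, B:1, C:0, D:3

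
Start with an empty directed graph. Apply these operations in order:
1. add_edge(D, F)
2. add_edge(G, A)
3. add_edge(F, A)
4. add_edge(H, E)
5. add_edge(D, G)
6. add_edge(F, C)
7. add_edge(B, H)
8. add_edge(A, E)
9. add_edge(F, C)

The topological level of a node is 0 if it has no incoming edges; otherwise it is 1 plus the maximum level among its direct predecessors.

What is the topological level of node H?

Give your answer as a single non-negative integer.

Answer: 1

Derivation:
Op 1: add_edge(D, F). Edges now: 1
Op 2: add_edge(G, A). Edges now: 2
Op 3: add_edge(F, A). Edges now: 3
Op 4: add_edge(H, E). Edges now: 4
Op 5: add_edge(D, G). Edges now: 5
Op 6: add_edge(F, C). Edges now: 6
Op 7: add_edge(B, H). Edges now: 7
Op 8: add_edge(A, E). Edges now: 8
Op 9: add_edge(F, C) (duplicate, no change). Edges now: 8
Compute levels (Kahn BFS):
  sources (in-degree 0): B, D
  process B: level=0
    B->H: in-degree(H)=0, level(H)=1, enqueue
  process D: level=0
    D->F: in-degree(F)=0, level(F)=1, enqueue
    D->G: in-degree(G)=0, level(G)=1, enqueue
  process H: level=1
    H->E: in-degree(E)=1, level(E)>=2
  process F: level=1
    F->A: in-degree(A)=1, level(A)>=2
    F->C: in-degree(C)=0, level(C)=2, enqueue
  process G: level=1
    G->A: in-degree(A)=0, level(A)=2, enqueue
  process C: level=2
  process A: level=2
    A->E: in-degree(E)=0, level(E)=3, enqueue
  process E: level=3
All levels: A:2, B:0, C:2, D:0, E:3, F:1, G:1, H:1
level(H) = 1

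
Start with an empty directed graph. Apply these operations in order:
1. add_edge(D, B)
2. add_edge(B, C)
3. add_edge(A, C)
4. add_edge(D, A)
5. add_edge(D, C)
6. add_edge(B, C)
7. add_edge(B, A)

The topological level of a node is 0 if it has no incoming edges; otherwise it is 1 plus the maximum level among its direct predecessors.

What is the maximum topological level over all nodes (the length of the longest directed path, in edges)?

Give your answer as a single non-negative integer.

Answer: 3

Derivation:
Op 1: add_edge(D, B). Edges now: 1
Op 2: add_edge(B, C). Edges now: 2
Op 3: add_edge(A, C). Edges now: 3
Op 4: add_edge(D, A). Edges now: 4
Op 5: add_edge(D, C). Edges now: 5
Op 6: add_edge(B, C) (duplicate, no change). Edges now: 5
Op 7: add_edge(B, A). Edges now: 6
Compute levels (Kahn BFS):
  sources (in-degree 0): D
  process D: level=0
    D->A: in-degree(A)=1, level(A)>=1
    D->B: in-degree(B)=0, level(B)=1, enqueue
    D->C: in-degree(C)=2, level(C)>=1
  process B: level=1
    B->A: in-degree(A)=0, level(A)=2, enqueue
    B->C: in-degree(C)=1, level(C)>=2
  process A: level=2
    A->C: in-degree(C)=0, level(C)=3, enqueue
  process C: level=3
All levels: A:2, B:1, C:3, D:0
max level = 3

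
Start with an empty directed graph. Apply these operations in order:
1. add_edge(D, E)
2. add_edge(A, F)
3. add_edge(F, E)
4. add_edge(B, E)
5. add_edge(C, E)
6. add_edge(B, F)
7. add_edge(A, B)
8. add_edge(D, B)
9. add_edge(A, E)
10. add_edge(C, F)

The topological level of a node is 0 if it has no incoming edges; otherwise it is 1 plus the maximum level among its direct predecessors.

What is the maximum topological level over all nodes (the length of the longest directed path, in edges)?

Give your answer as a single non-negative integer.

Answer: 3

Derivation:
Op 1: add_edge(D, E). Edges now: 1
Op 2: add_edge(A, F). Edges now: 2
Op 3: add_edge(F, E). Edges now: 3
Op 4: add_edge(B, E). Edges now: 4
Op 5: add_edge(C, E). Edges now: 5
Op 6: add_edge(B, F). Edges now: 6
Op 7: add_edge(A, B). Edges now: 7
Op 8: add_edge(D, B). Edges now: 8
Op 9: add_edge(A, E). Edges now: 9
Op 10: add_edge(C, F). Edges now: 10
Compute levels (Kahn BFS):
  sources (in-degree 0): A, C, D
  process A: level=0
    A->B: in-degree(B)=1, level(B)>=1
    A->E: in-degree(E)=4, level(E)>=1
    A->F: in-degree(F)=2, level(F)>=1
  process C: level=0
    C->E: in-degree(E)=3, level(E)>=1
    C->F: in-degree(F)=1, level(F)>=1
  process D: level=0
    D->B: in-degree(B)=0, level(B)=1, enqueue
    D->E: in-degree(E)=2, level(E)>=1
  process B: level=1
    B->E: in-degree(E)=1, level(E)>=2
    B->F: in-degree(F)=0, level(F)=2, enqueue
  process F: level=2
    F->E: in-degree(E)=0, level(E)=3, enqueue
  process E: level=3
All levels: A:0, B:1, C:0, D:0, E:3, F:2
max level = 3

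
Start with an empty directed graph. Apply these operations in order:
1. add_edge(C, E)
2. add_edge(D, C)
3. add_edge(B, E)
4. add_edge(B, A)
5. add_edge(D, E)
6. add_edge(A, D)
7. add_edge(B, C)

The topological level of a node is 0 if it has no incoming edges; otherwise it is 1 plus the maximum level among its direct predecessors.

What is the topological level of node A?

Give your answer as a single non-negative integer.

Op 1: add_edge(C, E). Edges now: 1
Op 2: add_edge(D, C). Edges now: 2
Op 3: add_edge(B, E). Edges now: 3
Op 4: add_edge(B, A). Edges now: 4
Op 5: add_edge(D, E). Edges now: 5
Op 6: add_edge(A, D). Edges now: 6
Op 7: add_edge(B, C). Edges now: 7
Compute levels (Kahn BFS):
  sources (in-degree 0): B
  process B: level=0
    B->A: in-degree(A)=0, level(A)=1, enqueue
    B->C: in-degree(C)=1, level(C)>=1
    B->E: in-degree(E)=2, level(E)>=1
  process A: level=1
    A->D: in-degree(D)=0, level(D)=2, enqueue
  process D: level=2
    D->C: in-degree(C)=0, level(C)=3, enqueue
    D->E: in-degree(E)=1, level(E)>=3
  process C: level=3
    C->E: in-degree(E)=0, level(E)=4, enqueue
  process E: level=4
All levels: A:1, B:0, C:3, D:2, E:4
level(A) = 1

Answer: 1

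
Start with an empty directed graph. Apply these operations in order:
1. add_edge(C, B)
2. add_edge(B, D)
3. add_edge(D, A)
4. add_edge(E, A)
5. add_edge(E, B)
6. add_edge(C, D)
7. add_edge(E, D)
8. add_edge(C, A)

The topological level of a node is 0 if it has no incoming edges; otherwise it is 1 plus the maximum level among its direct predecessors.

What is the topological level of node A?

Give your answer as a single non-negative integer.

Answer: 3

Derivation:
Op 1: add_edge(C, B). Edges now: 1
Op 2: add_edge(B, D). Edges now: 2
Op 3: add_edge(D, A). Edges now: 3
Op 4: add_edge(E, A). Edges now: 4
Op 5: add_edge(E, B). Edges now: 5
Op 6: add_edge(C, D). Edges now: 6
Op 7: add_edge(E, D). Edges now: 7
Op 8: add_edge(C, A). Edges now: 8
Compute levels (Kahn BFS):
  sources (in-degree 0): C, E
  process C: level=0
    C->A: in-degree(A)=2, level(A)>=1
    C->B: in-degree(B)=1, level(B)>=1
    C->D: in-degree(D)=2, level(D)>=1
  process E: level=0
    E->A: in-degree(A)=1, level(A)>=1
    E->B: in-degree(B)=0, level(B)=1, enqueue
    E->D: in-degree(D)=1, level(D)>=1
  process B: level=1
    B->D: in-degree(D)=0, level(D)=2, enqueue
  process D: level=2
    D->A: in-degree(A)=0, level(A)=3, enqueue
  process A: level=3
All levels: A:3, B:1, C:0, D:2, E:0
level(A) = 3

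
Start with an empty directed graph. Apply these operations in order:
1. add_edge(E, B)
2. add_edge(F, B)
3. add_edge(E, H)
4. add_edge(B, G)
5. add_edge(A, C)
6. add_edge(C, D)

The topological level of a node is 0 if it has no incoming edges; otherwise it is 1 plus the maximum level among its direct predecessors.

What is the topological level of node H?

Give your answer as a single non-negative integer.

Op 1: add_edge(E, B). Edges now: 1
Op 2: add_edge(F, B). Edges now: 2
Op 3: add_edge(E, H). Edges now: 3
Op 4: add_edge(B, G). Edges now: 4
Op 5: add_edge(A, C). Edges now: 5
Op 6: add_edge(C, D). Edges now: 6
Compute levels (Kahn BFS):
  sources (in-degree 0): A, E, F
  process A: level=0
    A->C: in-degree(C)=0, level(C)=1, enqueue
  process E: level=0
    E->B: in-degree(B)=1, level(B)>=1
    E->H: in-degree(H)=0, level(H)=1, enqueue
  process F: level=0
    F->B: in-degree(B)=0, level(B)=1, enqueue
  process C: level=1
    C->D: in-degree(D)=0, level(D)=2, enqueue
  process H: level=1
  process B: level=1
    B->G: in-degree(G)=0, level(G)=2, enqueue
  process D: level=2
  process G: level=2
All levels: A:0, B:1, C:1, D:2, E:0, F:0, G:2, H:1
level(H) = 1

Answer: 1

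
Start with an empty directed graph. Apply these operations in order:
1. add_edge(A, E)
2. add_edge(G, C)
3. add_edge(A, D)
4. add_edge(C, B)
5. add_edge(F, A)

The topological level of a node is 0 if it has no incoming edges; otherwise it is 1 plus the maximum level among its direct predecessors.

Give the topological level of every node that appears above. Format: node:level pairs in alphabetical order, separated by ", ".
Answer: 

Answer: A:1, B:2, C:1, D:2, E:2, F:0, G:0

Derivation:
Op 1: add_edge(A, E). Edges now: 1
Op 2: add_edge(G, C). Edges now: 2
Op 3: add_edge(A, D). Edges now: 3
Op 4: add_edge(C, B). Edges now: 4
Op 5: add_edge(F, A). Edges now: 5
Compute levels (Kahn BFS):
  sources (in-degree 0): F, G
  process F: level=0
    F->A: in-degree(A)=0, level(A)=1, enqueue
  process G: level=0
    G->C: in-degree(C)=0, level(C)=1, enqueue
  process A: level=1
    A->D: in-degree(D)=0, level(D)=2, enqueue
    A->E: in-degree(E)=0, level(E)=2, enqueue
  process C: level=1
    C->B: in-degree(B)=0, level(B)=2, enqueue
  process D: level=2
  process E: level=2
  process B: level=2
All levels: A:1, B:2, C:1, D:2, E:2, F:0, G:0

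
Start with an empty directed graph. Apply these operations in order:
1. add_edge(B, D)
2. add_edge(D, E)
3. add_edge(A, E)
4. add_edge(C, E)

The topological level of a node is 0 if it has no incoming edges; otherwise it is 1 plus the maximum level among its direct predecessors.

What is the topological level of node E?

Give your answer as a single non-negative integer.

Answer: 2

Derivation:
Op 1: add_edge(B, D). Edges now: 1
Op 2: add_edge(D, E). Edges now: 2
Op 3: add_edge(A, E). Edges now: 3
Op 4: add_edge(C, E). Edges now: 4
Compute levels (Kahn BFS):
  sources (in-degree 0): A, B, C
  process A: level=0
    A->E: in-degree(E)=2, level(E)>=1
  process B: level=0
    B->D: in-degree(D)=0, level(D)=1, enqueue
  process C: level=0
    C->E: in-degree(E)=1, level(E)>=1
  process D: level=1
    D->E: in-degree(E)=0, level(E)=2, enqueue
  process E: level=2
All levels: A:0, B:0, C:0, D:1, E:2
level(E) = 2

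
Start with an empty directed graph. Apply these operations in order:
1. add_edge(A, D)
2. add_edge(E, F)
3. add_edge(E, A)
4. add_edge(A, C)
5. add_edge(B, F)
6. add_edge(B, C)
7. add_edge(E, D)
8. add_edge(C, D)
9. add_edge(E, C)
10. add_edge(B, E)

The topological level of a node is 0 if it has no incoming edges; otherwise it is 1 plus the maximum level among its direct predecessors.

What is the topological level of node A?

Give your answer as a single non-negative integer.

Op 1: add_edge(A, D). Edges now: 1
Op 2: add_edge(E, F). Edges now: 2
Op 3: add_edge(E, A). Edges now: 3
Op 4: add_edge(A, C). Edges now: 4
Op 5: add_edge(B, F). Edges now: 5
Op 6: add_edge(B, C). Edges now: 6
Op 7: add_edge(E, D). Edges now: 7
Op 8: add_edge(C, D). Edges now: 8
Op 9: add_edge(E, C). Edges now: 9
Op 10: add_edge(B, E). Edges now: 10
Compute levels (Kahn BFS):
  sources (in-degree 0): B
  process B: level=0
    B->C: in-degree(C)=2, level(C)>=1
    B->E: in-degree(E)=0, level(E)=1, enqueue
    B->F: in-degree(F)=1, level(F)>=1
  process E: level=1
    E->A: in-degree(A)=0, level(A)=2, enqueue
    E->C: in-degree(C)=1, level(C)>=2
    E->D: in-degree(D)=2, level(D)>=2
    E->F: in-degree(F)=0, level(F)=2, enqueue
  process A: level=2
    A->C: in-degree(C)=0, level(C)=3, enqueue
    A->D: in-degree(D)=1, level(D)>=3
  process F: level=2
  process C: level=3
    C->D: in-degree(D)=0, level(D)=4, enqueue
  process D: level=4
All levels: A:2, B:0, C:3, D:4, E:1, F:2
level(A) = 2

Answer: 2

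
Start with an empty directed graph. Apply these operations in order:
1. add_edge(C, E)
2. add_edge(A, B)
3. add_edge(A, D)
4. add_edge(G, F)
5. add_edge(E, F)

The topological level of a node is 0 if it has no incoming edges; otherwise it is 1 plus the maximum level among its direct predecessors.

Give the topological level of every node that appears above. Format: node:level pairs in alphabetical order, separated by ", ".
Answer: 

Answer: A:0, B:1, C:0, D:1, E:1, F:2, G:0

Derivation:
Op 1: add_edge(C, E). Edges now: 1
Op 2: add_edge(A, B). Edges now: 2
Op 3: add_edge(A, D). Edges now: 3
Op 4: add_edge(G, F). Edges now: 4
Op 5: add_edge(E, F). Edges now: 5
Compute levels (Kahn BFS):
  sources (in-degree 0): A, C, G
  process A: level=0
    A->B: in-degree(B)=0, level(B)=1, enqueue
    A->D: in-degree(D)=0, level(D)=1, enqueue
  process C: level=0
    C->E: in-degree(E)=0, level(E)=1, enqueue
  process G: level=0
    G->F: in-degree(F)=1, level(F)>=1
  process B: level=1
  process D: level=1
  process E: level=1
    E->F: in-degree(F)=0, level(F)=2, enqueue
  process F: level=2
All levels: A:0, B:1, C:0, D:1, E:1, F:2, G:0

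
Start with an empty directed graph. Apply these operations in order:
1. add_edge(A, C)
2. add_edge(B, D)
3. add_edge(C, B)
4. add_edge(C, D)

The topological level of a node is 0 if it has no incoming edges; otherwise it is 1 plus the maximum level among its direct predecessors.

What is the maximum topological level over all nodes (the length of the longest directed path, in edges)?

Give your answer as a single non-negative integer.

Op 1: add_edge(A, C). Edges now: 1
Op 2: add_edge(B, D). Edges now: 2
Op 3: add_edge(C, B). Edges now: 3
Op 4: add_edge(C, D). Edges now: 4
Compute levels (Kahn BFS):
  sources (in-degree 0): A
  process A: level=0
    A->C: in-degree(C)=0, level(C)=1, enqueue
  process C: level=1
    C->B: in-degree(B)=0, level(B)=2, enqueue
    C->D: in-degree(D)=1, level(D)>=2
  process B: level=2
    B->D: in-degree(D)=0, level(D)=3, enqueue
  process D: level=3
All levels: A:0, B:2, C:1, D:3
max level = 3

Answer: 3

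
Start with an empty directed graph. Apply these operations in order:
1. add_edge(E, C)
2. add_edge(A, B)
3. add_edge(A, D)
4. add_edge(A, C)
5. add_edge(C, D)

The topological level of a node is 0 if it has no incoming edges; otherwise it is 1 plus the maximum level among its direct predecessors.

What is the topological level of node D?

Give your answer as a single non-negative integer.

Op 1: add_edge(E, C). Edges now: 1
Op 2: add_edge(A, B). Edges now: 2
Op 3: add_edge(A, D). Edges now: 3
Op 4: add_edge(A, C). Edges now: 4
Op 5: add_edge(C, D). Edges now: 5
Compute levels (Kahn BFS):
  sources (in-degree 0): A, E
  process A: level=0
    A->B: in-degree(B)=0, level(B)=1, enqueue
    A->C: in-degree(C)=1, level(C)>=1
    A->D: in-degree(D)=1, level(D)>=1
  process E: level=0
    E->C: in-degree(C)=0, level(C)=1, enqueue
  process B: level=1
  process C: level=1
    C->D: in-degree(D)=0, level(D)=2, enqueue
  process D: level=2
All levels: A:0, B:1, C:1, D:2, E:0
level(D) = 2

Answer: 2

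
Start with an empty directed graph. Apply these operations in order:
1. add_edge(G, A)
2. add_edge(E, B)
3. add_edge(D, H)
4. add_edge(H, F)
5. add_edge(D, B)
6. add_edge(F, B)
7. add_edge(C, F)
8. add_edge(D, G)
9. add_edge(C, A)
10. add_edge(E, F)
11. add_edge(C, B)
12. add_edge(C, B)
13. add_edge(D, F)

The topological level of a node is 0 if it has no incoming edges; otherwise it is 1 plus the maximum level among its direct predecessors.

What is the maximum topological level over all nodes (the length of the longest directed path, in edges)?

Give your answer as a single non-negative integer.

Answer: 3

Derivation:
Op 1: add_edge(G, A). Edges now: 1
Op 2: add_edge(E, B). Edges now: 2
Op 3: add_edge(D, H). Edges now: 3
Op 4: add_edge(H, F). Edges now: 4
Op 5: add_edge(D, B). Edges now: 5
Op 6: add_edge(F, B). Edges now: 6
Op 7: add_edge(C, F). Edges now: 7
Op 8: add_edge(D, G). Edges now: 8
Op 9: add_edge(C, A). Edges now: 9
Op 10: add_edge(E, F). Edges now: 10
Op 11: add_edge(C, B). Edges now: 11
Op 12: add_edge(C, B) (duplicate, no change). Edges now: 11
Op 13: add_edge(D, F). Edges now: 12
Compute levels (Kahn BFS):
  sources (in-degree 0): C, D, E
  process C: level=0
    C->A: in-degree(A)=1, level(A)>=1
    C->B: in-degree(B)=3, level(B)>=1
    C->F: in-degree(F)=3, level(F)>=1
  process D: level=0
    D->B: in-degree(B)=2, level(B)>=1
    D->F: in-degree(F)=2, level(F)>=1
    D->G: in-degree(G)=0, level(G)=1, enqueue
    D->H: in-degree(H)=0, level(H)=1, enqueue
  process E: level=0
    E->B: in-degree(B)=1, level(B)>=1
    E->F: in-degree(F)=1, level(F)>=1
  process G: level=1
    G->A: in-degree(A)=0, level(A)=2, enqueue
  process H: level=1
    H->F: in-degree(F)=0, level(F)=2, enqueue
  process A: level=2
  process F: level=2
    F->B: in-degree(B)=0, level(B)=3, enqueue
  process B: level=3
All levels: A:2, B:3, C:0, D:0, E:0, F:2, G:1, H:1
max level = 3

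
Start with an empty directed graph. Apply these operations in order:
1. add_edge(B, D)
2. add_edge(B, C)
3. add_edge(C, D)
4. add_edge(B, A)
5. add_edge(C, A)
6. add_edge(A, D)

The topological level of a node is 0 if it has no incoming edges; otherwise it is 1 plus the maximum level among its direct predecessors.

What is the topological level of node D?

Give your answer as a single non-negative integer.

Answer: 3

Derivation:
Op 1: add_edge(B, D). Edges now: 1
Op 2: add_edge(B, C). Edges now: 2
Op 3: add_edge(C, D). Edges now: 3
Op 4: add_edge(B, A). Edges now: 4
Op 5: add_edge(C, A). Edges now: 5
Op 6: add_edge(A, D). Edges now: 6
Compute levels (Kahn BFS):
  sources (in-degree 0): B
  process B: level=0
    B->A: in-degree(A)=1, level(A)>=1
    B->C: in-degree(C)=0, level(C)=1, enqueue
    B->D: in-degree(D)=2, level(D)>=1
  process C: level=1
    C->A: in-degree(A)=0, level(A)=2, enqueue
    C->D: in-degree(D)=1, level(D)>=2
  process A: level=2
    A->D: in-degree(D)=0, level(D)=3, enqueue
  process D: level=3
All levels: A:2, B:0, C:1, D:3
level(D) = 3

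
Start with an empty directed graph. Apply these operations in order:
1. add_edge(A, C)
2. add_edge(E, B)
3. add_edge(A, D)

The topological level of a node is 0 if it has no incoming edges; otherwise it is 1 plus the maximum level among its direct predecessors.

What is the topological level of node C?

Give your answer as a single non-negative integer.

Answer: 1

Derivation:
Op 1: add_edge(A, C). Edges now: 1
Op 2: add_edge(E, B). Edges now: 2
Op 3: add_edge(A, D). Edges now: 3
Compute levels (Kahn BFS):
  sources (in-degree 0): A, E
  process A: level=0
    A->C: in-degree(C)=0, level(C)=1, enqueue
    A->D: in-degree(D)=0, level(D)=1, enqueue
  process E: level=0
    E->B: in-degree(B)=0, level(B)=1, enqueue
  process C: level=1
  process D: level=1
  process B: level=1
All levels: A:0, B:1, C:1, D:1, E:0
level(C) = 1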